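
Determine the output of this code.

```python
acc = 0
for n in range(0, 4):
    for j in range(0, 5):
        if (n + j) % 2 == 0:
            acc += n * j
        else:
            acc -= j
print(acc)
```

n=0,j=0: even sum, acc = 0+0 = 0
n=0,j=1: odd sum, acc = 0-1 = -1
n=0,j=2: even sum, acc = (-1)+0 = -1
n=0,j=3: odd sum, acc = (-1)-3 = -4
n=0,j=4: even sum, acc = (-4)+0 = -4
n=1,j=0: odd sum, acc = (-4)-0 = -4
n=1,j=1: even sum, acc = (-4)+1 = -3
n=1,j=2: odd sum, acc = (-3)-2 = -5
n=1,j=3: even sum, acc = (-5)+3 = -2
n=1,j=4: odd sum, acc = (-2)-4 = -6
n=2,j=0: even sum, acc = (-6)+0 = -6
n=2,j=1: odd sum, acc = (-6)-1 = -7
n=2,j=2: even sum, acc = (-7)+4 = -3
n=2,j=3: odd sum, acc = (-3)-3 = -6
n=2,j=4: even sum, acc = (-6)+8 = 2
n=3,j=0: odd sum, acc = 2-0 = 2
n=3,j=1: even sum, acc = 2+3 = 5
n=3,j=2: odd sum, acc = 5-2 = 3
n=3,j=3: even sum, acc = 3+9 = 12
n=3,j=4: odd sum, acc = 12-4 = 8

8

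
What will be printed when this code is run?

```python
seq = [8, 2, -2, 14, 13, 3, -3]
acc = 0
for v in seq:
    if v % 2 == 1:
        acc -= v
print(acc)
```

v=8: not odd
v=2: not odd
v=-2: not odd
v=14: not odd
v=13: odd, acc = 0-13 = -13
v=3: odd, acc = (-13)-3 = -16
v=-3: odd, acc = (-16)-(-3) = -13

-13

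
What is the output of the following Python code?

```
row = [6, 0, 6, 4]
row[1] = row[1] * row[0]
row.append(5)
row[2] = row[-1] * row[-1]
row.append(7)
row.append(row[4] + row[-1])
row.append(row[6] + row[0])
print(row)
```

[6, 0, 25, 4, 5, 7, 12, 18]

row[1] = row[1]*row[0] = 0*6 = 0 → [6, 0, 6, 4]
append 5 → [6, 0, 6, 4, 5]
row[2] = row[-1]*row[-1] = 5*5 = 25 → [6, 0, 25, 4, 5]
append 7 → [6, 0, 25, 4, 5, 7]
append row[4]+row[-1] = 5+7 = 12 → [6, 0, 25, 4, 5, 7, 12]
append row[6]+row[0] = 12+6 = 18 → [6, 0, 25, 4, 5, 7, 12, 18]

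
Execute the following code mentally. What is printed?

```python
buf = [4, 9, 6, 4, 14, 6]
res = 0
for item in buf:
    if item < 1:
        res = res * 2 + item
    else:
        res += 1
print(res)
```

6

item=4: not <1, res = 0+1 = 1
item=9: not <1, res = 1+1 = 2
item=6: not <1, res = 2+1 = 3
item=4: not <1, res = 3+1 = 4
item=14: not <1, res = 4+1 = 5
item=6: not <1, res = 5+1 = 6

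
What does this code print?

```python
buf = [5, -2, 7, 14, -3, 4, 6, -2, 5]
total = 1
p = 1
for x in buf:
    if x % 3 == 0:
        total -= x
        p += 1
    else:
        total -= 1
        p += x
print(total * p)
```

-306

x=5: not %3==0, total = 1-1 = 0; p=6
x=-2: not %3==0, total = 0-1 = -1; p=4
x=7: not %3==0, total = (-1)-1 = -2; p=11
x=14: not %3==0, total = (-2)-1 = -3; p=25
x=-3: %3==0, total = (-3)-(-3) = 0; p=26
x=4: not %3==0, total = 0-1 = -1; p=30
x=6: %3==0, total = (-1)-6 = -7; p=31
x=-2: not %3==0, total = (-7)-1 = -8; p=29
x=5: not %3==0, total = (-8)-1 = -9; p=34
total*p = (-9)*34 = -306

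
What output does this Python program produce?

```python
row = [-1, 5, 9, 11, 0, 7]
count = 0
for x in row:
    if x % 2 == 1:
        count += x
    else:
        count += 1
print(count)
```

x=-1: odd, count = 0+(-1) = -1
x=5: odd, count = (-1)+5 = 4
x=9: odd, count = 4+9 = 13
x=11: odd, count = 13+11 = 24
x=0: not odd, count = 24+1 = 25
x=7: odd, count = 25+7 = 32

32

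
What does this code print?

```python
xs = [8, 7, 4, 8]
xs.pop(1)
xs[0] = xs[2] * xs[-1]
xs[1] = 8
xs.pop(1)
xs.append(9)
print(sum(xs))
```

pop(1) removes 7 → [8, 4, 8]
xs[0] = xs[2]*xs[-1] = 8*8 = 64 → [64, 4, 8]
xs[1] = 8 → [64, 8, 8]
pop(1) removes 8 → [64, 8]
append 9 → [64, 8, 9]
sum = 81

81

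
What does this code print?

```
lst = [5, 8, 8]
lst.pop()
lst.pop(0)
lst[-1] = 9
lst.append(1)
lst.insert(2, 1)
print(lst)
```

[9, 1, 1]

pop() removes 8 → [5, 8]
pop(0) removes 5 → [8]
lst[-1] = 9 → [9]
append 1 → [9, 1]
insert 1 at 2 → [9, 1, 1]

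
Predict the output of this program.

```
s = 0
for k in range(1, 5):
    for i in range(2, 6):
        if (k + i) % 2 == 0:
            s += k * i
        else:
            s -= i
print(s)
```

k=1,i=2: odd sum, s = 0-2 = -2
k=1,i=3: even sum, s = (-2)+3 = 1
k=1,i=4: odd sum, s = 1-4 = -3
k=1,i=5: even sum, s = (-3)+5 = 2
k=2,i=2: even sum, s = 2+4 = 6
k=2,i=3: odd sum, s = 6-3 = 3
k=2,i=4: even sum, s = 3+8 = 11
k=2,i=5: odd sum, s = 11-5 = 6
k=3,i=2: odd sum, s = 6-2 = 4
k=3,i=3: even sum, s = 4+9 = 13
k=3,i=4: odd sum, s = 13-4 = 9
k=3,i=5: even sum, s = 9+15 = 24
k=4,i=2: even sum, s = 24+8 = 32
k=4,i=3: odd sum, s = 32-3 = 29
k=4,i=4: even sum, s = 29+16 = 45
k=4,i=5: odd sum, s = 45-5 = 40

40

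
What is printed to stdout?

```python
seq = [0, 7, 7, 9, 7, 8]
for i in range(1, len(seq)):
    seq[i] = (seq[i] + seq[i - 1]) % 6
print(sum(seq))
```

10

i=1: seq[1] = (7+0)%6 = 1 → [0, 1, 7, 9, 7, 8]
i=2: seq[2] = (7+1)%6 = 2 → [0, 1, 2, 9, 7, 8]
i=3: seq[3] = (9+2)%6 = 5 → [0, 1, 2, 5, 7, 8]
i=4: seq[4] = (7+5)%6 = 0 → [0, 1, 2, 5, 0, 8]
i=5: seq[5] = (8+0)%6 = 2 → [0, 1, 2, 5, 0, 2]
sum = 10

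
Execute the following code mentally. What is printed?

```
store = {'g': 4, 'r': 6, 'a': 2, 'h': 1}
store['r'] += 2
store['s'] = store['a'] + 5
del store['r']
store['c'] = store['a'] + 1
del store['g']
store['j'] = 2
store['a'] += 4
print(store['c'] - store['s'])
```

-4

store['r'] = 6+2 = 8 → {'g': 4, 'r': 8, 'a': 2, 'h': 1}
store['s'] = store['a']+5 = 7 → {'g': 4, 'r': 8, 'a': 2, 'h': 1, 's': 7}
del 'r' → {'g': 4, 'a': 2, 'h': 1, 's': 7}
store['c'] = store['a']+1 = 3 → {'g': 4, 'a': 2, 'h': 1, 's': 7, 'c': 3}
del 'g' → {'a': 2, 'h': 1, 's': 7, 'c': 3}
store['j'] = 2 → {'a': 2, 'h': 1, 's': 7, 'c': 3, 'j': 2}
store['a'] = 2+4 = 6 → {'a': 6, 'h': 1, 's': 7, 'c': 3, 'j': 2}
store['c']-store['s'] = 3-7 = -4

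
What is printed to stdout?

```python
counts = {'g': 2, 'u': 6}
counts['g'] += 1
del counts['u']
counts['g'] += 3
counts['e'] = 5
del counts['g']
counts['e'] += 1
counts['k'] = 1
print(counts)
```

counts['g'] = 2+1 = 3 → {'g': 3, 'u': 6}
del 'u' → {'g': 3}
counts['g'] = 3+3 = 6 → {'g': 6}
counts['e'] = 5 → {'g': 6, 'e': 5}
del 'g' → {'e': 5}
counts['e'] = 5+1 = 6 → {'e': 6}
counts['k'] = 1 → {'e': 6, 'k': 1}

{'e': 6, 'k': 1}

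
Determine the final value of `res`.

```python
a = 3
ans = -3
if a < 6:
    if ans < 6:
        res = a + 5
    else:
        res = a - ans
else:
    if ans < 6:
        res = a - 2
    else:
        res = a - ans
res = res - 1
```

7

a=3, ans=-3
a < 6 is True; ans < 6 is True
→ res = a + 5 = 8
res = 8-1 = 7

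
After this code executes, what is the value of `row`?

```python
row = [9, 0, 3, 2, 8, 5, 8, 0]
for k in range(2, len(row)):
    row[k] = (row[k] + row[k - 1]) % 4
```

k=2: row[2] = (3+0)%4 = 3 → [9, 0, 3, 2, 8, 5, 8, 0]
k=3: row[3] = (2+3)%4 = 1 → [9, 0, 3, 1, 8, 5, 8, 0]
k=4: row[4] = (8+1)%4 = 1 → [9, 0, 3, 1, 1, 5, 8, 0]
k=5: row[5] = (5+1)%4 = 2 → [9, 0, 3, 1, 1, 2, 8, 0]
k=6: row[6] = (8+2)%4 = 2 → [9, 0, 3, 1, 1, 2, 2, 0]
k=7: row[7] = (0+2)%4 = 2 → [9, 0, 3, 1, 1, 2, 2, 2]

[9, 0, 3, 1, 1, 2, 2, 2]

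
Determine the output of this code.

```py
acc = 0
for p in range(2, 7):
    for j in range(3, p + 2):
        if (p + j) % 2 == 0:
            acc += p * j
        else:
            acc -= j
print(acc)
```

p=2,j=3: odd sum, acc = 0-3 = -3
p=3,j=3: even sum, acc = (-3)+9 = 6
p=3,j=4: odd sum, acc = 6-4 = 2
p=4,j=3: odd sum, acc = 2-3 = -1
p=4,j=4: even sum, acc = (-1)+16 = 15
p=4,j=5: odd sum, acc = 15-5 = 10
p=5,j=3: even sum, acc = 10+15 = 25
p=5,j=4: odd sum, acc = 25-4 = 21
p=5,j=5: even sum, acc = 21+25 = 46
p=5,j=6: odd sum, acc = 46-6 = 40
p=6,j=3: odd sum, acc = 40-3 = 37
p=6,j=4: even sum, acc = 37+24 = 61
p=6,j=5: odd sum, acc = 61-5 = 56
p=6,j=6: even sum, acc = 56+36 = 92
p=6,j=7: odd sum, acc = 92-7 = 85

85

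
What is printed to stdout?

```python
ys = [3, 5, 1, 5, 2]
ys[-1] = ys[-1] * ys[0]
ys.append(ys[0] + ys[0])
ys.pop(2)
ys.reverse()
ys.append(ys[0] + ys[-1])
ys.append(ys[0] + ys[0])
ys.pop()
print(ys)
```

[6, 6, 5, 5, 3, 9]

ys[-1] = ys[-1]*ys[0] = 2*3 = 6 → [3, 5, 1, 5, 6]
append ys[0]+ys[0] = 3+3 = 6 → [3, 5, 1, 5, 6, 6]
pop(2) removes 1 → [3, 5, 5, 6, 6]
reverse → [6, 6, 5, 5, 3]
append ys[0]+ys[-1] = 6+3 = 9 → [6, 6, 5, 5, 3, 9]
append ys[0]+ys[0] = 6+6 = 12 → [6, 6, 5, 5, 3, 9, 12]
pop() removes 12 → [6, 6, 5, 5, 3, 9]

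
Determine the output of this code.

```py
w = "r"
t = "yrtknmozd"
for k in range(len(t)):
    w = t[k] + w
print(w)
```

dzomnktryr

k=0: prepend 'y' → 'yr'
k=1: prepend 'r' → 'ryr'
k=2: prepend 't' → 'tryr'
k=3: prepend 'k' → 'ktryr'
k=4: prepend 'n' → 'nktryr'
k=5: prepend 'm' → 'mnktryr'
k=6: prepend 'o' → 'omnktryr'
k=7: prepend 'z' → 'zomnktryr'
k=8: prepend 'd' → 'dzomnktryr'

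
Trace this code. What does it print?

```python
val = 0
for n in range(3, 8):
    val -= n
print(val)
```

-25

n=3: val = 0-3 = -3
n=4: val = (-3)-4 = -7
n=5: val = (-7)-5 = -12
n=6: val = (-12)-6 = -18
n=7: val = (-18)-7 = -25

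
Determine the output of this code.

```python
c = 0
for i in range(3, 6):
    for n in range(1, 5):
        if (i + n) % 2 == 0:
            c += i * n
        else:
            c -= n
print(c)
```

40

i=3,n=1: even sum, c = 0+3 = 3
i=3,n=2: odd sum, c = 3-2 = 1
i=3,n=3: even sum, c = 1+9 = 10
i=3,n=4: odd sum, c = 10-4 = 6
i=4,n=1: odd sum, c = 6-1 = 5
i=4,n=2: even sum, c = 5+8 = 13
i=4,n=3: odd sum, c = 13-3 = 10
i=4,n=4: even sum, c = 10+16 = 26
i=5,n=1: even sum, c = 26+5 = 31
i=5,n=2: odd sum, c = 31-2 = 29
i=5,n=3: even sum, c = 29+15 = 44
i=5,n=4: odd sum, c = 44-4 = 40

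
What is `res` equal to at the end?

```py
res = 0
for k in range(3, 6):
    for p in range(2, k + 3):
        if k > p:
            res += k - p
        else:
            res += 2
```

28

k=3,p=2: 3>2, res = 0+1 = 1
k=3,p=3: not 3>3, res = 1+2 = 3
k=3,p=4: not 3>4, res = 3+2 = 5
k=3,p=5: not 3>5, res = 5+2 = 7
k=4,p=2: 4>2, res = 7+2 = 9
k=4,p=3: 4>3, res = 9+1 = 10
k=4,p=4: not 4>4, res = 10+2 = 12
k=4,p=5: not 4>5, res = 12+2 = 14
k=4,p=6: not 4>6, res = 14+2 = 16
k=5,p=2: 5>2, res = 16+3 = 19
k=5,p=3: 5>3, res = 19+2 = 21
k=5,p=4: 5>4, res = 21+1 = 22
k=5,p=5: not 5>5, res = 22+2 = 24
k=5,p=6: not 5>6, res = 24+2 = 26
k=5,p=7: not 5>7, res = 26+2 = 28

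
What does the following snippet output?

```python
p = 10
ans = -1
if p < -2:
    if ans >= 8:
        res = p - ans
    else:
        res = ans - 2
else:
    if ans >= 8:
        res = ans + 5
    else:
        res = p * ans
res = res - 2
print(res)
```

-12

p=10, ans=-1
p < -2 is False; ans >= 8 is False
→ res = p * ans = -10
res = (-10)-2 = -12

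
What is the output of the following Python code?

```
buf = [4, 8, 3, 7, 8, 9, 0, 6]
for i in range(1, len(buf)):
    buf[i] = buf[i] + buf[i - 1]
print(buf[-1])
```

45

i=1: buf[1] = 8+4 = 12 → [4, 12, 3, 7, 8, 9, 0, 6]
i=2: buf[2] = 3+12 = 15 → [4, 12, 15, 7, 8, 9, 0, 6]
i=3: buf[3] = 7+15 = 22 → [4, 12, 15, 22, 8, 9, 0, 6]
i=4: buf[4] = 8+22 = 30 → [4, 12, 15, 22, 30, 9, 0, 6]
i=5: buf[5] = 9+30 = 39 → [4, 12, 15, 22, 30, 39, 0, 6]
i=6: buf[6] = 0+39 = 39 → [4, 12, 15, 22, 30, 39, 39, 6]
i=7: buf[7] = 6+39 = 45 → [4, 12, 15, 22, 30, 39, 39, 45]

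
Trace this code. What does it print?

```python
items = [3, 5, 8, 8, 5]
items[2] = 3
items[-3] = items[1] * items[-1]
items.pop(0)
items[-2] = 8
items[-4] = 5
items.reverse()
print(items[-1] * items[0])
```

items[2] = 3 → [3, 5, 3, 8, 5]
items[-3] = items[1]*items[-1] = 5*5 = 25 → [3, 5, 25, 8, 5]
pop(0) removes 3 → [5, 25, 8, 5]
items[-2] = 8 → [5, 25, 8, 5]
items[-4] = 5 → [5, 25, 8, 5]
reverse → [5, 8, 25, 5]
items[-1]*items[0] = 5*5 = 25

25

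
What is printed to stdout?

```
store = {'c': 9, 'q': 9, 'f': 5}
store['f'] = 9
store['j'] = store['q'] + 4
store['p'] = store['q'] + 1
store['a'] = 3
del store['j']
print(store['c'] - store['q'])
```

0

store['f'] = 9 → {'c': 9, 'q': 9, 'f': 9}
store['j'] = store['q']+4 = 13 → {'c': 9, 'q': 9, 'f': 9, 'j': 13}
store['p'] = store['q']+1 = 10 → {'c': 9, 'q': 9, 'f': 9, 'j': 13, 'p': 10}
store['a'] = 3 → {'c': 9, 'q': 9, 'f': 9, 'j': 13, 'p': 10, 'a': 3}
del 'j' → {'c': 9, 'q': 9, 'f': 9, 'p': 10, 'a': 3}
store['c']-store['q'] = 9-9 = 0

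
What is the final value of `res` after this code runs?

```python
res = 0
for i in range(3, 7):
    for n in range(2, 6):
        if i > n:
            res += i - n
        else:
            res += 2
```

i=3,n=2: 3>2, res = 0+1 = 1
i=3,n=3: not 3>3, res = 1+2 = 3
i=3,n=4: not 3>4, res = 3+2 = 5
i=3,n=5: not 3>5, res = 5+2 = 7
i=4,n=2: 4>2, res = 7+2 = 9
i=4,n=3: 4>3, res = 9+1 = 10
i=4,n=4: not 4>4, res = 10+2 = 12
i=4,n=5: not 4>5, res = 12+2 = 14
i=5,n=2: 5>2, res = 14+3 = 17
i=5,n=3: 5>3, res = 17+2 = 19
i=5,n=4: 5>4, res = 19+1 = 20
i=5,n=5: not 5>5, res = 20+2 = 22
i=6,n=2: 6>2, res = 22+4 = 26
i=6,n=3: 6>3, res = 26+3 = 29
i=6,n=4: 6>4, res = 29+2 = 31
i=6,n=5: 6>5, res = 31+1 = 32

32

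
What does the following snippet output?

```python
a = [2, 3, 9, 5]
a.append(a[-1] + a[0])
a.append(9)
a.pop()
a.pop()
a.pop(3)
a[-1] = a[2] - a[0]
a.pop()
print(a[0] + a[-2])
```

append a[-1]+a[0] = 5+2 = 7 → [2, 3, 9, 5, 7]
append 9 → [2, 3, 9, 5, 7, 9]
pop() removes 9 → [2, 3, 9, 5, 7]
pop() removes 7 → [2, 3, 9, 5]
pop(3) removes 5 → [2, 3, 9]
a[-1] = a[2]-a[0] = 9-2 = 7 → [2, 3, 7]
pop() removes 7 → [2, 3]
a[0]+a[-2] = 2+2 = 4

4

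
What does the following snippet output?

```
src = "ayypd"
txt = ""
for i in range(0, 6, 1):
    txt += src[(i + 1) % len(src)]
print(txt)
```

yypday

i=0: add src[1]='y' → 'y'
i=1: add src[2]='y' → 'yy'
i=2: add src[3]='p' → 'yyp'
i=3: add src[4]='d' → 'yypd'
i=4: add src[0]='a' → 'yypda'
i=5: add src[1]='y' → 'yypday'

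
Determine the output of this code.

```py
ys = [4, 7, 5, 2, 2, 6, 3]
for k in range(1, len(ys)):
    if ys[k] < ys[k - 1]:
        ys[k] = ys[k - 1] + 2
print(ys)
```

k=1: 7>=4, unchanged → [4, 7, 5, 2, 2, 6, 3]
k=2: 5<7, ys[2] = 7+2 = 9 → [4, 7, 9, 2, 2, 6, 3]
k=3: 2<9, ys[3] = 9+2 = 11 → [4, 7, 9, 11, 2, 6, 3]
k=4: 2<11, ys[4] = 11+2 = 13 → [4, 7, 9, 11, 13, 6, 3]
k=5: 6<13, ys[5] = 13+2 = 15 → [4, 7, 9, 11, 13, 15, 3]
k=6: 3<15, ys[6] = 15+2 = 17 → [4, 7, 9, 11, 13, 15, 17]

[4, 7, 9, 11, 13, 15, 17]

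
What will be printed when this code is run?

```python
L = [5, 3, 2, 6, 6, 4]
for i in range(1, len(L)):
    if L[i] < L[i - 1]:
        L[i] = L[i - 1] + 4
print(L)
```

[5, 9, 13, 17, 21, 25]

i=1: 3<5, L[1] = 5+4 = 9 → [5, 9, 2, 6, 6, 4]
i=2: 2<9, L[2] = 9+4 = 13 → [5, 9, 13, 6, 6, 4]
i=3: 6<13, L[3] = 13+4 = 17 → [5, 9, 13, 17, 6, 4]
i=4: 6<17, L[4] = 17+4 = 21 → [5, 9, 13, 17, 21, 4]
i=5: 4<21, L[5] = 21+4 = 25 → [5, 9, 13, 17, 21, 25]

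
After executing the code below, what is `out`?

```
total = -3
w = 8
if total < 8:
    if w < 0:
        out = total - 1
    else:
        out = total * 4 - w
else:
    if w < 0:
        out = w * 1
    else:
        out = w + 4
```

total=-3, w=8
total < 8 is True; w < 0 is False
→ out = total * 4 - w = -20

-20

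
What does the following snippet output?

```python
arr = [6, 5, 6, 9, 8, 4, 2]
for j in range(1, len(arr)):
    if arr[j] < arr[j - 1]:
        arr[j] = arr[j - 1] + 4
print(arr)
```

[6, 10, 14, 18, 22, 26, 30]

j=1: 5<6, arr[1] = 6+4 = 10 → [6, 10, 6, 9, 8, 4, 2]
j=2: 6<10, arr[2] = 10+4 = 14 → [6, 10, 14, 9, 8, 4, 2]
j=3: 9<14, arr[3] = 14+4 = 18 → [6, 10, 14, 18, 8, 4, 2]
j=4: 8<18, arr[4] = 18+4 = 22 → [6, 10, 14, 18, 22, 4, 2]
j=5: 4<22, arr[5] = 22+4 = 26 → [6, 10, 14, 18, 22, 26, 2]
j=6: 2<26, arr[6] = 26+4 = 30 → [6, 10, 14, 18, 22, 26, 30]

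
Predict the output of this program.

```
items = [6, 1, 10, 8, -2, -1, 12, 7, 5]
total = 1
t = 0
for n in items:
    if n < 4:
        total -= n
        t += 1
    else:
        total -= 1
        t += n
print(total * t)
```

-153

n=6: not <4, total = 1-1 = 0; t=6
n=1: <4, total = 0-1 = -1; t=7
n=10: not <4, total = (-1)-1 = -2; t=17
n=8: not <4, total = (-2)-1 = -3; t=25
n=-2: <4, total = (-3)-(-2) = -1; t=26
n=-1: <4, total = (-1)-(-1) = 0; t=27
n=12: not <4, total = 0-1 = -1; t=39
n=7: not <4, total = (-1)-1 = -2; t=46
n=5: not <4, total = (-2)-1 = -3; t=51
total*t = (-3)*51 = -153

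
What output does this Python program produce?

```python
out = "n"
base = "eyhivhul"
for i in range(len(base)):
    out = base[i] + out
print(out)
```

i=0: prepend 'e' → 'en'
i=1: prepend 'y' → 'yen'
i=2: prepend 'h' → 'hyen'
i=3: prepend 'i' → 'ihyen'
i=4: prepend 'v' → 'vihyen'
i=5: prepend 'h' → 'hvihyen'
i=6: prepend 'u' → 'uhvihyen'
i=7: prepend 'l' → 'luhvihyen'

luhvihyen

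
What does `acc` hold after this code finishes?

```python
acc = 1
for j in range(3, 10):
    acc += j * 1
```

j=3: acc = 1+3*1 = 4
j=4: acc = 4+4*1 = 8
j=5: acc = 8+5*1 = 13
j=6: acc = 13+6*1 = 19
j=7: acc = 19+7*1 = 26
j=8: acc = 26+8*1 = 34
j=9: acc = 34+9*1 = 43

43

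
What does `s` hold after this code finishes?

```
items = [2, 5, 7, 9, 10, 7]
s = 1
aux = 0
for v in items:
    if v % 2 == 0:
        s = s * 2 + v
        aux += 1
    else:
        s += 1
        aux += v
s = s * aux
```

750

v=2: even, s = 1*2+2 = 4; aux=1
v=5: not even, s = 4+1 = 5; aux=6
v=7: not even, s = 5+1 = 6; aux=13
v=9: not even, s = 6+1 = 7; aux=22
v=10: even, s = 7*2+10 = 24; aux=23
v=7: not even, s = 24+1 = 25; aux=30
s*aux = 25*30 = 750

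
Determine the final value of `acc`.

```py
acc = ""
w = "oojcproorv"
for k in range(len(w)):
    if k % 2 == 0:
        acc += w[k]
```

'ojpor'

k=0: add 'o' → 'o'
k=1: skip
k=2: add 'j' → 'oj'
k=3: skip
k=4: add 'p' → 'ojp'
k=5: skip
k=6: add 'o' → 'ojpo'
k=7: skip
k=8: add 'r' → 'ojpor'
k=9: skip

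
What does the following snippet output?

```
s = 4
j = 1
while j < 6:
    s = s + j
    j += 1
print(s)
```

19

j=1: s = 4+1 = 5
j=2: s = 5+2 = 7
j=3: s = 7+3 = 10
j=4: s = 10+4 = 14
j=5: s = 14+5 = 19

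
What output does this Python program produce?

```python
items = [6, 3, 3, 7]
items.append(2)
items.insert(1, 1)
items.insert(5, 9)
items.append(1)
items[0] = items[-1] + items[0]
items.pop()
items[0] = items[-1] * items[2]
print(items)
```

[6, 1, 3, 3, 7, 9, 2]

append 2 → [6, 3, 3, 7, 2]
insert 1 at 1 → [6, 1, 3, 3, 7, 2]
insert 9 at 5 → [6, 1, 3, 3, 7, 9, 2]
append 1 → [6, 1, 3, 3, 7, 9, 2, 1]
items[0] = items[-1]+items[0] = 1+6 = 7 → [7, 1, 3, 3, 7, 9, 2, 1]
pop() removes 1 → [7, 1, 3, 3, 7, 9, 2]
items[0] = items[-1]*items[2] = 2*3 = 6 → [6, 1, 3, 3, 7, 9, 2]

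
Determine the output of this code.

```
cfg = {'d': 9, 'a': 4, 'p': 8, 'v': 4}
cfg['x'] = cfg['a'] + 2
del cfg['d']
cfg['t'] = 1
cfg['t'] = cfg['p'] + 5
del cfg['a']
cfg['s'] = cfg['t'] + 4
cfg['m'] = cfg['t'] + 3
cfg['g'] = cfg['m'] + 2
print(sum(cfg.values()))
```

cfg['x'] = cfg['a']+2 = 6 → {'d': 9, 'a': 4, 'p': 8, 'v': 4, 'x': 6}
del 'd' → {'a': 4, 'p': 8, 'v': 4, 'x': 6}
cfg['t'] = 1 → {'a': 4, 'p': 8, 'v': 4, 'x': 6, 't': 1}
cfg['t'] = cfg['p']+5 = 13 → {'a': 4, 'p': 8, 'v': 4, 'x': 6, 't': 13}
del 'a' → {'p': 8, 'v': 4, 'x': 6, 't': 13}
cfg['s'] = cfg['t']+4 = 17 → {'p': 8, 'v': 4, 'x': 6, 't': 13, 's': 17}
cfg['m'] = cfg['t']+3 = 16 → {'p': 8, 'v': 4, 'x': 6, 't': 13, 's': 17, 'm': 16}
cfg['g'] = cfg['m']+2 = 18 → {'p': 8, 'v': 4, 'x': 6, 't': 13, 's': 17, 'm': 16, 'g': 18}
sum of values = 82

82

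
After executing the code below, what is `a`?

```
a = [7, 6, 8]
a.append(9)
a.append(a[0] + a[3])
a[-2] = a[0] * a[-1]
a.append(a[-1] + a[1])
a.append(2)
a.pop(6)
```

append 9 → [7, 6, 8, 9]
append a[0]+a[3] = 7+9 = 16 → [7, 6, 8, 9, 16]
a[-2] = a[0]*a[-1] = 7*16 = 112 → [7, 6, 8, 112, 16]
append a[-1]+a[1] = 16+6 = 22 → [7, 6, 8, 112, 16, 22]
append 2 → [7, 6, 8, 112, 16, 22, 2]
pop(6) removes 2 → [7, 6, 8, 112, 16, 22]

[7, 6, 8, 112, 16, 22]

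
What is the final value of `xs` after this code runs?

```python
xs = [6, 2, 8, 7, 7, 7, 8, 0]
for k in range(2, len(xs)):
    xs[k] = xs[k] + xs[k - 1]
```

[6, 2, 10, 17, 24, 31, 39, 39]

k=2: xs[2] = 8+2 = 10 → [6, 2, 10, 7, 7, 7, 8, 0]
k=3: xs[3] = 7+10 = 17 → [6, 2, 10, 17, 7, 7, 8, 0]
k=4: xs[4] = 7+17 = 24 → [6, 2, 10, 17, 24, 7, 8, 0]
k=5: xs[5] = 7+24 = 31 → [6, 2, 10, 17, 24, 31, 8, 0]
k=6: xs[6] = 8+31 = 39 → [6, 2, 10, 17, 24, 31, 39, 0]
k=7: xs[7] = 0+39 = 39 → [6, 2, 10, 17, 24, 31, 39, 39]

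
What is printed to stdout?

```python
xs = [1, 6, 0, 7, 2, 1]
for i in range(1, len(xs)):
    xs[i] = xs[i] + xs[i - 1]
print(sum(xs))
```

i=1: xs[1] = 6+1 = 7 → [1, 7, 0, 7, 2, 1]
i=2: xs[2] = 0+7 = 7 → [1, 7, 7, 7, 2, 1]
i=3: xs[3] = 7+7 = 14 → [1, 7, 7, 14, 2, 1]
i=4: xs[4] = 2+14 = 16 → [1, 7, 7, 14, 16, 1]
i=5: xs[5] = 1+16 = 17 → [1, 7, 7, 14, 16, 17]
sum = 62

62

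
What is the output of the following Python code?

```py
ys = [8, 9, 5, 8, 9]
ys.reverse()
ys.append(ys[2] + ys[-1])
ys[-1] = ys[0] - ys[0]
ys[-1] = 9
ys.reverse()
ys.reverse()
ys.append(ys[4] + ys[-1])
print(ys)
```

reverse → [9, 8, 5, 9, 8]
append ys[2]+ys[-1] = 5+8 = 13 → [9, 8, 5, 9, 8, 13]
ys[-1] = ys[0]-ys[0] = 9-9 = 0 → [9, 8, 5, 9, 8, 0]
ys[-1] = 9 → [9, 8, 5, 9, 8, 9]
reverse → [9, 8, 9, 5, 8, 9]
reverse → [9, 8, 5, 9, 8, 9]
append ys[4]+ys[-1] = 8+9 = 17 → [9, 8, 5, 9, 8, 9, 17]

[9, 8, 5, 9, 8, 9, 17]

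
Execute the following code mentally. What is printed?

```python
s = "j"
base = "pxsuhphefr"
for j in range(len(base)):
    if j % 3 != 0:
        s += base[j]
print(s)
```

jxshpef

j=0: skip
j=1: add 'x' → 'jx'
j=2: add 's' → 'jxs'
j=3: skip
j=4: add 'h' → 'jxsh'
j=5: add 'p' → 'jxshp'
j=6: skip
j=7: add 'e' → 'jxshpe'
j=8: add 'f' → 'jxshpef'
j=9: skip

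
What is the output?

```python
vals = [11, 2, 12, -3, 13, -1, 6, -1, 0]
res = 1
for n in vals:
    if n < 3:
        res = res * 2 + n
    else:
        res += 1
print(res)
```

n=11: not <3, res = 1+1 = 2
n=2: <3, res = 2*2+2 = 6
n=12: not <3, res = 6+1 = 7
n=-3: <3, res = 7*2+(-3) = 11
n=13: not <3, res = 11+1 = 12
n=-1: <3, res = 12*2+(-1) = 23
n=6: not <3, res = 23+1 = 24
n=-1: <3, res = 24*2+(-1) = 47
n=0: <3, res = 47*2+0 = 94

94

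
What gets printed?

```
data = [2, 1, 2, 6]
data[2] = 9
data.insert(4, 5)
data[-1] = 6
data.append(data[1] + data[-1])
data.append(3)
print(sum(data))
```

34

data[2] = 9 → [2, 1, 9, 6]
insert 5 at 4 → [2, 1, 9, 6, 5]
data[-1] = 6 → [2, 1, 9, 6, 6]
append data[1]+data[-1] = 1+6 = 7 → [2, 1, 9, 6, 6, 7]
append 3 → [2, 1, 9, 6, 6, 7, 3]
sum = 34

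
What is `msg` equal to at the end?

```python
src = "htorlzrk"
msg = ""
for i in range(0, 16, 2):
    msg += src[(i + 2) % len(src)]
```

i=0: add src[2]='o' → 'o'
i=2: add src[4]='l' → 'ol'
i=4: add src[6]='r' → 'olr'
i=6: add src[0]='h' → 'olrh'
i=8: add src[2]='o' → 'olrho'
i=10: add src[4]='l' → 'olrhol'
i=12: add src[6]='r' → 'olrholr'
i=14: add src[0]='h' → 'olrholrh'

'olrholrh'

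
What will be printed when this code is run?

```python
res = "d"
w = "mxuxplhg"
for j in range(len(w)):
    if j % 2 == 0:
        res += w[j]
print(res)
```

dmuph

j=0: add 'm' → 'dm'
j=1: skip
j=2: add 'u' → 'dmu'
j=3: skip
j=4: add 'p' → 'dmup'
j=5: skip
j=6: add 'h' → 'dmuph'
j=7: skip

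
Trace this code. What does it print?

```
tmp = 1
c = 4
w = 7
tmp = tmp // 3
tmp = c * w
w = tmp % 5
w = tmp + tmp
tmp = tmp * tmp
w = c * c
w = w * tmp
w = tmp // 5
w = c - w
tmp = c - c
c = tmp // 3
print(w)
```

tmp = 1//3 = 0
tmp = 4*7 = 28
w = 28%5 = 3
w = 28+28 = 56
tmp = 28*28 = 784
w = 4*4 = 16
w = 16*784 = 12544
w = 784//5 = 156
w = 4-156 = -152
tmp = 4-4 = 0
c = 0//3 = 0

-152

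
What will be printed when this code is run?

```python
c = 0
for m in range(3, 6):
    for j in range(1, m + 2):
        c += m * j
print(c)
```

195

m=3,j=1: c = 0+3 = 3
m=3,j=2: c = 3+6 = 9
m=3,j=3: c = 9+9 = 18
m=3,j=4: c = 18+12 = 30
m=4,j=1: c = 30+4 = 34
m=4,j=2: c = 34+8 = 42
m=4,j=3: c = 42+12 = 54
m=4,j=4: c = 54+16 = 70
m=4,j=5: c = 70+20 = 90
m=5,j=1: c = 90+5 = 95
m=5,j=2: c = 95+10 = 105
m=5,j=3: c = 105+15 = 120
m=5,j=4: c = 120+20 = 140
m=5,j=5: c = 140+25 = 165
m=5,j=6: c = 165+30 = 195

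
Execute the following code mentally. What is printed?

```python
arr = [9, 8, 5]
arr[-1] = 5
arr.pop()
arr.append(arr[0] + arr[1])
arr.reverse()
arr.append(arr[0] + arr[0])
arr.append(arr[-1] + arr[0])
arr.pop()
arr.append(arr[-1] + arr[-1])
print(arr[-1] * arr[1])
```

544

arr[-1] = 5 → [9, 8, 5]
pop() removes 5 → [9, 8]
append arr[0]+arr[1] = 9+8 = 17 → [9, 8, 17]
reverse → [17, 8, 9]
append arr[0]+arr[0] = 17+17 = 34 → [17, 8, 9, 34]
append arr[-1]+arr[0] = 34+17 = 51 → [17, 8, 9, 34, 51]
pop() removes 51 → [17, 8, 9, 34]
append arr[-1]+arr[-1] = 34+34 = 68 → [17, 8, 9, 34, 68]
arr[-1]*arr[1] = 68*8 = 544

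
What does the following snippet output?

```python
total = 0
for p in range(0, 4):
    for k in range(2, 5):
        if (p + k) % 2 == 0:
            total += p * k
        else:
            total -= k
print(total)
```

6

p=0,k=2: even sum, total = 0+0 = 0
p=0,k=3: odd sum, total = 0-3 = -3
p=0,k=4: even sum, total = (-3)+0 = -3
p=1,k=2: odd sum, total = (-3)-2 = -5
p=1,k=3: even sum, total = (-5)+3 = -2
p=1,k=4: odd sum, total = (-2)-4 = -6
p=2,k=2: even sum, total = (-6)+4 = -2
p=2,k=3: odd sum, total = (-2)-3 = -5
p=2,k=4: even sum, total = (-5)+8 = 3
p=3,k=2: odd sum, total = 3-2 = 1
p=3,k=3: even sum, total = 1+9 = 10
p=3,k=4: odd sum, total = 10-4 = 6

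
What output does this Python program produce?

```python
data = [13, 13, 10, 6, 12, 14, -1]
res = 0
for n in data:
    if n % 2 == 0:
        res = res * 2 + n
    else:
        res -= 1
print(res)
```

n=13: not even, res = 0-1 = -1
n=13: not even, res = (-1)-1 = -2
n=10: even, res = (-2)*2+10 = 6
n=6: even, res = 6*2+6 = 18
n=12: even, res = 18*2+12 = 48
n=14: even, res = 48*2+14 = 110
n=-1: not even, res = 110-1 = 109

109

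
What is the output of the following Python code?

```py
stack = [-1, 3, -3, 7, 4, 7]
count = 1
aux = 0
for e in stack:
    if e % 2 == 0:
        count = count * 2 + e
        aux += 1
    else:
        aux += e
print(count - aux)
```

-8

e=-1: not even; aux=-1
e=3: not even; aux=2
e=-3: not even; aux=-1
e=7: not even; aux=6
e=4: even, count = 1*2+4 = 6; aux=7
e=7: not even; aux=14
count-aux = 6-14 = -8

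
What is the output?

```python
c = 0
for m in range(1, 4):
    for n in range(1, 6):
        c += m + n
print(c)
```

m=1,n=1: c = 0+2 = 2
m=1,n=2: c = 2+3 = 5
m=1,n=3: c = 5+4 = 9
m=1,n=4: c = 9+5 = 14
m=1,n=5: c = 14+6 = 20
m=2,n=1: c = 20+3 = 23
m=2,n=2: c = 23+4 = 27
m=2,n=3: c = 27+5 = 32
m=2,n=4: c = 32+6 = 38
m=2,n=5: c = 38+7 = 45
m=3,n=1: c = 45+4 = 49
m=3,n=2: c = 49+5 = 54
m=3,n=3: c = 54+6 = 60
m=3,n=4: c = 60+7 = 67
m=3,n=5: c = 67+8 = 75

75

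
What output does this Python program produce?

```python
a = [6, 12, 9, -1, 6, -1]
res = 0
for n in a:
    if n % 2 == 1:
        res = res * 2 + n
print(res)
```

33

n=6: not odd
n=12: not odd
n=9: odd, res = 0*2+9 = 9
n=-1: odd, res = 9*2+(-1) = 17
n=6: not odd
n=-1: odd, res = 17*2+(-1) = 33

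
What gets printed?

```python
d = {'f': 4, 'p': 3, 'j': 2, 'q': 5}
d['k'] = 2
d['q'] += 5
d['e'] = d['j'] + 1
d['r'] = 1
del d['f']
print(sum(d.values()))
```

21

d['k'] = 2 → {'f': 4, 'p': 3, 'j': 2, 'q': 5, 'k': 2}
d['q'] = 5+5 = 10 → {'f': 4, 'p': 3, 'j': 2, 'q': 10, 'k': 2}
d['e'] = d['j']+1 = 3 → {'f': 4, 'p': 3, 'j': 2, 'q': 10, 'k': 2, 'e': 3}
d['r'] = 1 → {'f': 4, 'p': 3, 'j': 2, 'q': 10, 'k': 2, 'e': 3, 'r': 1}
del 'f' → {'p': 3, 'j': 2, 'q': 10, 'k': 2, 'e': 3, 'r': 1}
sum of values = 21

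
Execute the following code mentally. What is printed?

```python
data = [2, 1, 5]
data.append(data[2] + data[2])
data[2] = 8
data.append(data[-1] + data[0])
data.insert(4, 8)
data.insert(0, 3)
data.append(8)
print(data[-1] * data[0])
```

24

append data[2]+data[2] = 5+5 = 10 → [2, 1, 5, 10]
data[2] = 8 → [2, 1, 8, 10]
append data[-1]+data[0] = 10+2 = 12 → [2, 1, 8, 10, 12]
insert 8 at 4 → [2, 1, 8, 10, 8, 12]
insert 3 at 0 → [3, 2, 1, 8, 10, 8, 12]
append 8 → [3, 2, 1, 8, 10, 8, 12, 8]
data[-1]*data[0] = 8*3 = 24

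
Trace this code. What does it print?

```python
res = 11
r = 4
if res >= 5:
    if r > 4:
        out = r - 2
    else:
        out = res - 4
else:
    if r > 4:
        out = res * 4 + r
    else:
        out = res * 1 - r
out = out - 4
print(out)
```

3

res=11, r=4
res >= 5 is True; r > 4 is False
→ out = res - 4 = 7
out = 7-4 = 3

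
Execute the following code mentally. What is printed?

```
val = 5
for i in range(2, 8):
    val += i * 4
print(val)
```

i=2: val = 5+2*4 = 13
i=3: val = 13+3*4 = 25
i=4: val = 25+4*4 = 41
i=5: val = 41+5*4 = 61
i=6: val = 61+6*4 = 85
i=7: val = 85+7*4 = 113

113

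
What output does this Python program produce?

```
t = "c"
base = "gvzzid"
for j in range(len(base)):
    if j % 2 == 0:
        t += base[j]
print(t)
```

j=0: add 'g' → 'cg'
j=1: skip
j=2: add 'z' → 'cgz'
j=3: skip
j=4: add 'i' → 'cgzi'
j=5: skip

cgzi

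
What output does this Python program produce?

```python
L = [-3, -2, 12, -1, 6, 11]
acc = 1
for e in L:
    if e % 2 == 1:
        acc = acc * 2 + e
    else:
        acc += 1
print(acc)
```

15

e=-3: odd, acc = 1*2+(-3) = -1
e=-2: not odd, acc = (-1)+1 = 0
e=12: not odd, acc = 0+1 = 1
e=-1: odd, acc = 1*2+(-1) = 1
e=6: not odd, acc = 1+1 = 2
e=11: odd, acc = 2*2+11 = 15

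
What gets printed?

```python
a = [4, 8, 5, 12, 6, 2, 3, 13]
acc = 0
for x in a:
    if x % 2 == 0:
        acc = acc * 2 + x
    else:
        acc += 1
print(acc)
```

x=4: even, acc = 0*2+4 = 4
x=8: even, acc = 4*2+8 = 16
x=5: not even, acc = 16+1 = 17
x=12: even, acc = 17*2+12 = 46
x=6: even, acc = 46*2+6 = 98
x=2: even, acc = 98*2+2 = 198
x=3: not even, acc = 198+1 = 199
x=13: not even, acc = 199+1 = 200

200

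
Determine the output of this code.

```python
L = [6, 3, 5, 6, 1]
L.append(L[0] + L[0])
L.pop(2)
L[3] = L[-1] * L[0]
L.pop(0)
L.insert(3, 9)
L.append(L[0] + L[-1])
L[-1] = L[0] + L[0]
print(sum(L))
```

append L[0]+L[0] = 6+6 = 12 → [6, 3, 5, 6, 1, 12]
pop(2) removes 5 → [6, 3, 6, 1, 12]
L[3] = L[-1]*L[0] = 12*6 = 72 → [6, 3, 6, 72, 12]
pop(0) removes 6 → [3, 6, 72, 12]
insert 9 at 3 → [3, 6, 72, 9, 12]
append L[0]+L[-1] = 3+12 = 15 → [3, 6, 72, 9, 12, 15]
L[-1] = L[0]+L[0] = 3+3 = 6 → [3, 6, 72, 9, 12, 6]
sum = 108

108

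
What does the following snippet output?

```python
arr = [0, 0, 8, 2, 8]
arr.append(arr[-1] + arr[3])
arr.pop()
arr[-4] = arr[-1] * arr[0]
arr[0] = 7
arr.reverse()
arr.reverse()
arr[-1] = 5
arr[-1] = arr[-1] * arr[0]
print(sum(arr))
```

append arr[-1]+arr[3] = 8+2 = 10 → [0, 0, 8, 2, 8, 10]
pop() removes 10 → [0, 0, 8, 2, 8]
arr[-4] = arr[-1]*arr[0] = 8*0 = 0 → [0, 0, 8, 2, 8]
arr[0] = 7 → [7, 0, 8, 2, 8]
reverse → [8, 2, 8, 0, 7]
reverse → [7, 0, 8, 2, 8]
arr[-1] = 5 → [7, 0, 8, 2, 5]
arr[-1] = arr[-1]*arr[0] = 5*7 = 35 → [7, 0, 8, 2, 35]
sum = 52

52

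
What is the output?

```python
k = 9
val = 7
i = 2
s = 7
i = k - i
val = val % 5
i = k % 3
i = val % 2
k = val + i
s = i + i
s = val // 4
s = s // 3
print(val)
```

2

i = 9-2 = 7
val = 7%5 = 2
i = 9%3 = 0
i = 2%2 = 0
k = 2+0 = 2
s = 0+0 = 0
s = 2//4 = 0
s = 0//3 = 0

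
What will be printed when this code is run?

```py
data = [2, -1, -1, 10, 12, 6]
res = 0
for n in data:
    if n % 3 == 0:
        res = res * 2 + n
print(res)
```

30

n=2: not %3==0
n=-1: not %3==0
n=-1: not %3==0
n=10: not %3==0
n=12: %3==0, res = 0*2+12 = 12
n=6: %3==0, res = 12*2+6 = 30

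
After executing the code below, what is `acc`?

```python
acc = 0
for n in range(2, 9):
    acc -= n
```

-35

n=2: acc = 0-2 = -2
n=3: acc = (-2)-3 = -5
n=4: acc = (-5)-4 = -9
n=5: acc = (-9)-5 = -14
n=6: acc = (-14)-6 = -20
n=7: acc = (-20)-7 = -27
n=8: acc = (-27)-8 = -35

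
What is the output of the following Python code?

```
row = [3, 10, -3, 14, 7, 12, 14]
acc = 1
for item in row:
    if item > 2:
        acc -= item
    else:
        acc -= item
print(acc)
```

-56

item=3: >2, acc = 1-3 = -2
item=10: >2, acc = (-2)-10 = -12
item=-3: not >2, acc = (-12)-(-3) = -9
item=14: >2, acc = (-9)-14 = -23
item=7: >2, acc = (-23)-7 = -30
item=12: >2, acc = (-30)-12 = -42
item=14: >2, acc = (-42)-14 = -56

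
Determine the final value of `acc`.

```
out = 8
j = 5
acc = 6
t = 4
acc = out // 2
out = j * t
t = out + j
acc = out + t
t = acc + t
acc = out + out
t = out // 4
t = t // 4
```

40

acc = 8//2 = 4
out = 5*4 = 20
t = 20+5 = 25
acc = 20+25 = 45
t = 45+25 = 70
acc = 20+20 = 40
t = 20//4 = 5
t = 5//4 = 1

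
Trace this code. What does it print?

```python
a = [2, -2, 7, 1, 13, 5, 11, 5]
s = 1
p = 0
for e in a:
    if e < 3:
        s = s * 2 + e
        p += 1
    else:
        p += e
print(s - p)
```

-31

e=2: <3, s = 1*2+2 = 4; p=1
e=-2: <3, s = 4*2+(-2) = 6; p=2
e=7: not <3; p=9
e=1: <3, s = 6*2+1 = 13; p=10
e=13: not <3; p=23
e=5: not <3; p=28
e=11: not <3; p=39
e=5: not <3; p=44
s-p = 13-44 = -31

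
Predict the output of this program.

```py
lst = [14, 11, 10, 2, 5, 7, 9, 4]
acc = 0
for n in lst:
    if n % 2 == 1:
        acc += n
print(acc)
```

32

n=14: not odd
n=11: odd, acc = 0+11 = 11
n=10: not odd
n=2: not odd
n=5: odd, acc = 11+5 = 16
n=7: odd, acc = 16+7 = 23
n=9: odd, acc = 23+9 = 32
n=4: not odd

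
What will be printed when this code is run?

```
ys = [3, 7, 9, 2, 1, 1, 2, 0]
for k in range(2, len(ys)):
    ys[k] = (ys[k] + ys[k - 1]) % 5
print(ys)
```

[3, 7, 1, 3, 4, 0, 2, 2]

k=2: ys[2] = (9+7)%5 = 1 → [3, 7, 1, 2, 1, 1, 2, 0]
k=3: ys[3] = (2+1)%5 = 3 → [3, 7, 1, 3, 1, 1, 2, 0]
k=4: ys[4] = (1+3)%5 = 4 → [3, 7, 1, 3, 4, 1, 2, 0]
k=5: ys[5] = (1+4)%5 = 0 → [3, 7, 1, 3, 4, 0, 2, 0]
k=6: ys[6] = (2+0)%5 = 2 → [3, 7, 1, 3, 4, 0, 2, 0]
k=7: ys[7] = (0+2)%5 = 2 → [3, 7, 1, 3, 4, 0, 2, 2]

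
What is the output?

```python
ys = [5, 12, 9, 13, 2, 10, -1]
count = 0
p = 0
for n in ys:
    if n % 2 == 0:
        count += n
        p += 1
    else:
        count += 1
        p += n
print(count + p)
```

n=5: not even, count = 0+1 = 1; p=5
n=12: even, count = 1+12 = 13; p=6
n=9: not even, count = 13+1 = 14; p=15
n=13: not even, count = 14+1 = 15; p=28
n=2: even, count = 15+2 = 17; p=29
n=10: even, count = 17+10 = 27; p=30
n=-1: not even, count = 27+1 = 28; p=29
count+p = 28+29 = 57

57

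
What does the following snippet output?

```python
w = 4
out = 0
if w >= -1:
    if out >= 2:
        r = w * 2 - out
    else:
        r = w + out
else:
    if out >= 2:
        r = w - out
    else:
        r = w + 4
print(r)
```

w=4, out=0
w >= -1 is True; out >= 2 is False
→ r = w + out = 4

4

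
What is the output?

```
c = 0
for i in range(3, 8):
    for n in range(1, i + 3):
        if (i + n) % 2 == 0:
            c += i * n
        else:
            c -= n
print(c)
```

387

i=3,n=1: even sum, c = 0+3 = 3
i=3,n=2: odd sum, c = 3-2 = 1
i=3,n=3: even sum, c = 1+9 = 10
i=3,n=4: odd sum, c = 10-4 = 6
i=3,n=5: even sum, c = 6+15 = 21
i=4,n=1: odd sum, c = 21-1 = 20
i=4,n=2: even sum, c = 20+8 = 28
i=4,n=3: odd sum, c = 28-3 = 25
i=4,n=4: even sum, c = 25+16 = 41
i=4,n=5: odd sum, c = 41-5 = 36
i=4,n=6: even sum, c = 36+24 = 60
i=5,n=1: even sum, c = 60+5 = 65
i=5,n=2: odd sum, c = 65-2 = 63
i=5,n=3: even sum, c = 63+15 = 78
i=5,n=4: odd sum, c = 78-4 = 74
i=5,n=5: even sum, c = 74+25 = 99
i=5,n=6: odd sum, c = 99-6 = 93
i=5,n=7: even sum, c = 93+35 = 128
i=6,n=1: odd sum, c = 128-1 = 127
i=6,n=2: even sum, c = 127+12 = 139
i=6,n=3: odd sum, c = 139-3 = 136
i=6,n=4: even sum, c = 136+24 = 160
i=6,n=5: odd sum, c = 160-5 = 155
i=6,n=6: even sum, c = 155+36 = 191
i=6,n=7: odd sum, c = 191-7 = 184
i=6,n=8: even sum, c = 184+48 = 232
i=7,n=1: even sum, c = 232+7 = 239
i=7,n=2: odd sum, c = 239-2 = 237
i=7,n=3: even sum, c = 237+21 = 258
i=7,n=4: odd sum, c = 258-4 = 254
i=7,n=5: even sum, c = 254+35 = 289
i=7,n=6: odd sum, c = 289-6 = 283
i=7,n=7: even sum, c = 283+49 = 332
i=7,n=8: odd sum, c = 332-8 = 324
i=7,n=9: even sum, c = 324+63 = 387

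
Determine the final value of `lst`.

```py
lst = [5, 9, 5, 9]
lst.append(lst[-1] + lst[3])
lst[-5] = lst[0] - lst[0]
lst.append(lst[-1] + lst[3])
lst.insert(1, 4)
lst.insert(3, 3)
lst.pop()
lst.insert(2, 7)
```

append lst[-1]+lst[3] = 9+9 = 18 → [5, 9, 5, 9, 18]
lst[-5] = lst[0]-lst[0] = 5-5 = 0 → [0, 9, 5, 9, 18]
append lst[-1]+lst[3] = 18+9 = 27 → [0, 9, 5, 9, 18, 27]
insert 4 at 1 → [0, 4, 9, 5, 9, 18, 27]
insert 3 at 3 → [0, 4, 9, 3, 5, 9, 18, 27]
pop() removes 27 → [0, 4, 9, 3, 5, 9, 18]
insert 7 at 2 → [0, 4, 7, 9, 3, 5, 9, 18]

[0, 4, 7, 9, 3, 5, 9, 18]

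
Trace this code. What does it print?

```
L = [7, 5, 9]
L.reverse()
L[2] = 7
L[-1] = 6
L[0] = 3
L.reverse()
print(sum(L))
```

14

reverse → [9, 5, 7]
L[2] = 7 → [9, 5, 7]
L[-1] = 6 → [9, 5, 6]
L[0] = 3 → [3, 5, 6]
reverse → [6, 5, 3]
sum = 14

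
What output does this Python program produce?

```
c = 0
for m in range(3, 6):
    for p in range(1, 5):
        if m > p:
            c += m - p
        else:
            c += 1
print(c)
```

22

m=3,p=1: 3>1, c = 0+2 = 2
m=3,p=2: 3>2, c = 2+1 = 3
m=3,p=3: not 3>3, c = 3+1 = 4
m=3,p=4: not 3>4, c = 4+1 = 5
m=4,p=1: 4>1, c = 5+3 = 8
m=4,p=2: 4>2, c = 8+2 = 10
m=4,p=3: 4>3, c = 10+1 = 11
m=4,p=4: not 4>4, c = 11+1 = 12
m=5,p=1: 5>1, c = 12+4 = 16
m=5,p=2: 5>2, c = 16+3 = 19
m=5,p=3: 5>3, c = 19+2 = 21
m=5,p=4: 5>4, c = 21+1 = 22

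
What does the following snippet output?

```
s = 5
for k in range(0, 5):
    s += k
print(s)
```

k=0: s = 5+0 = 5
k=1: s = 5+1 = 6
k=2: s = 6+2 = 8
k=3: s = 8+3 = 11
k=4: s = 11+4 = 15

15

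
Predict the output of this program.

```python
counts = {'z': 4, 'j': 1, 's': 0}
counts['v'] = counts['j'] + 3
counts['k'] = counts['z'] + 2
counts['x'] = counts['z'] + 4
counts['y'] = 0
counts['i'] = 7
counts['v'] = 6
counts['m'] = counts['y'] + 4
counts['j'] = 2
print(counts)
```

{'z': 4, 'j': 2, 's': 0, 'v': 6, 'k': 6, 'x': 8, 'y': 0, 'i': 7, 'm': 4}

counts['v'] = counts['j']+3 = 4 → {'z': 4, 'j': 1, 's': 0, 'v': 4}
counts['k'] = counts['z']+2 = 6 → {'z': 4, 'j': 1, 's': 0, 'v': 4, 'k': 6}
counts['x'] = counts['z']+4 = 8 → {'z': 4, 'j': 1, 's': 0, 'v': 4, 'k': 6, 'x': 8}
counts['y'] = 0 → {'z': 4, 'j': 1, 's': 0, 'v': 4, 'k': 6, 'x': 8, 'y': 0}
counts['i'] = 7 → {'z': 4, 'j': 1, 's': 0, 'v': 4, 'k': 6, 'x': 8, 'y': 0, 'i': 7}
counts['v'] = 6 → {'z': 4, 'j': 1, 's': 0, 'v': 6, 'k': 6, 'x': 8, 'y': 0, 'i': 7}
counts['m'] = counts['y']+4 = 4 → {'z': 4, 'j': 1, 's': 0, 'v': 6, 'k': 6, 'x': 8, 'y': 0, 'i': 7, 'm': 4}
counts['j'] = 2 → {'z': 4, 'j': 2, 's': 0, 'v': 6, 'k': 6, 'x': 8, 'y': 0, 'i': 7, 'm': 4}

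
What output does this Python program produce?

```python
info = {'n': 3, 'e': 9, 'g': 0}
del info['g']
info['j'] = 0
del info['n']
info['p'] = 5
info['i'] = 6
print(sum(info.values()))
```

del 'g' → {'n': 3, 'e': 9}
info['j'] = 0 → {'n': 3, 'e': 9, 'j': 0}
del 'n' → {'e': 9, 'j': 0}
info['p'] = 5 → {'e': 9, 'j': 0, 'p': 5}
info['i'] = 6 → {'e': 9, 'j': 0, 'p': 5, 'i': 6}
sum of values = 20

20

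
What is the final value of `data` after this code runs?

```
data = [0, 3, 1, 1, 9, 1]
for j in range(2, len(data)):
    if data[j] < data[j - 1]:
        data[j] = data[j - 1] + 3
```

[0, 3, 6, 9, 9, 12]

j=2: 1<3, data[2] = 3+3 = 6 → [0, 3, 6, 1, 9, 1]
j=3: 1<6, data[3] = 6+3 = 9 → [0, 3, 6, 9, 9, 1]
j=4: 9>=9, unchanged → [0, 3, 6, 9, 9, 1]
j=5: 1<9, data[5] = 9+3 = 12 → [0, 3, 6, 9, 9, 12]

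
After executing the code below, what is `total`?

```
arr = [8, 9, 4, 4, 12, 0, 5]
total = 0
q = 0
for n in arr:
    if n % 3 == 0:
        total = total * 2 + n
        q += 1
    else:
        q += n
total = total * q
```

n=8: not %3==0; q=8
n=9: %3==0, total = 0*2+9 = 9; q=9
n=4: not %3==0; q=13
n=4: not %3==0; q=17
n=12: %3==0, total = 9*2+12 = 30; q=18
n=0: %3==0, total = 30*2+0 = 60; q=19
n=5: not %3==0; q=24
total*q = 60*24 = 1440

1440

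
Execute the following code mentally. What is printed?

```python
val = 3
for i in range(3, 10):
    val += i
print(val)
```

i=3: val = 3+3 = 6
i=4: val = 6+4 = 10
i=5: val = 10+5 = 15
i=6: val = 15+6 = 21
i=7: val = 21+7 = 28
i=8: val = 28+8 = 36
i=9: val = 36+9 = 45

45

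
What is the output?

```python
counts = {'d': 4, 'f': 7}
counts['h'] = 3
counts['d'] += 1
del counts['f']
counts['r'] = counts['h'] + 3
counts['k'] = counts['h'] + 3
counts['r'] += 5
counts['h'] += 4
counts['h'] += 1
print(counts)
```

{'d': 5, 'h': 8, 'r': 11, 'k': 6}

counts['h'] = 3 → {'d': 4, 'f': 7, 'h': 3}
counts['d'] = 4+1 = 5 → {'d': 5, 'f': 7, 'h': 3}
del 'f' → {'d': 5, 'h': 3}
counts['r'] = counts['h']+3 = 6 → {'d': 5, 'h': 3, 'r': 6}
counts['k'] = counts['h']+3 = 6 → {'d': 5, 'h': 3, 'r': 6, 'k': 6}
counts['r'] = 6+5 = 11 → {'d': 5, 'h': 3, 'r': 11, 'k': 6}
counts['h'] = 3+4 = 7 → {'d': 5, 'h': 7, 'r': 11, 'k': 6}
counts['h'] = 7+1 = 8 → {'d': 5, 'h': 8, 'r': 11, 'k': 6}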